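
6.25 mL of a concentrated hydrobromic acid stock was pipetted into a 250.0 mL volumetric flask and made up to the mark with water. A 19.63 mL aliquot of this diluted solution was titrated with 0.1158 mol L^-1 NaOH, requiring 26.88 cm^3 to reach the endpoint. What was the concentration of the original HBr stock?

6.34 M

n(NaOH) = 0.1158 x 0.02688 = 0.003113 mol.
n(HBr) in the aliquot = 0.003113 mol.
[diluted HBr] = 0.003113 / 0.01963 = 0.1586 M.
Dilution factor = 250.0/6.250 = 40.00, so [stock] = 0.1586 x 40.00 = 6.34 M.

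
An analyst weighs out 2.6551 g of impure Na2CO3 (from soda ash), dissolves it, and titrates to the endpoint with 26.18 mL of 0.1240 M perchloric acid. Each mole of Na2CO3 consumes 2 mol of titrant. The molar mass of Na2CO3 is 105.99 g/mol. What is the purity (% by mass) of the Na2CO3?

n(HClO4) = 0.1240 x 0.02618 = 0.003246 mol.
n(Na2CO3) = 0.003246 / 2 = 0.001623 mol.
mass of Na2CO3 = 0.001623 x 105.99 = 0.1720 g.
% purity = 0.1720 / 2.6551 x 100 = 6.48%.

6.48%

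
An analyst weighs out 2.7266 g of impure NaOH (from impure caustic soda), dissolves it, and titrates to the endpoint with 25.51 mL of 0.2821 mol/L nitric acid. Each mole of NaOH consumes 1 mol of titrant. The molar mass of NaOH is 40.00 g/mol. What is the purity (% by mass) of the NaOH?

n(HNO3) = 0.2821 x 0.02551 = 0.007196 mol.
n(NaOH) = 0.007196 / 1 = 0.007196 mol.
mass of NaOH = 0.007196 x 40.00 = 0.2879 g.
% purity = 0.2879 / 2.7266 x 100 = 10.6%.

10.6%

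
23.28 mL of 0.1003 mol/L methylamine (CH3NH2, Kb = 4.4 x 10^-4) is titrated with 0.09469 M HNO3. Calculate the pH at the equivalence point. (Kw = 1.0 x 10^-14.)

n(CH3NH2) = 0.1003 x 0.02328 = 0.002335 mol; V(HNO3) at equivalence = 0.002335/0.09469 = 0.02466 L.
At equivalence the base is fully converted to CH3NH3+; total volume = 0.04794 L, so [CH3NH3+] = 0.002335/0.04794 = 0.04871 M.
Ka(CH3NH3+) = Kw/Kb = 1.0e-14 / 4.4 x 10^-4 = 2.27e-11.
[H^+] = sqrt(Ka x [CH3NH3+]) = sqrt(2.27e-11 x 0.04871) = 1.05e-6 M.
pH = -log(1.05e-6) = 5.98.

5.98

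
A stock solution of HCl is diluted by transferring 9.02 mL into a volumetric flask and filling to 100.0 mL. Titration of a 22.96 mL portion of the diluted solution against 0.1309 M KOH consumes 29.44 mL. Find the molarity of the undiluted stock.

n(KOH) = 0.1309 x 0.02944 = 0.003854 mol.
n(HCl) in the aliquot = 0.003854 mol.
[diluted HCl] = 0.003854 / 0.02296 = 0.1678 M.
Dilution factor = 100.0/9.020 = 11.09, so [stock] = 0.1678 x 11.09 = 1.86 M.

1.86 M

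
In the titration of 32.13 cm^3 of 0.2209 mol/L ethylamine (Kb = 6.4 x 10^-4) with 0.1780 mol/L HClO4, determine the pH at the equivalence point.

n(C2H5NH2) = 0.2209 x 0.03213 = 0.007098 mol; V(HClO4) at equivalence = 0.007098/0.1780 = 0.03987 L.
At equivalence the base is fully converted to C2H5NH3+; total volume = 0.07200 L, so [C2H5NH3+] = 0.007098/0.07200 = 0.09857 M.
Ka(C2H5NH3+) = Kw/Kb = 1.0e-14 / 6.4 x 10^-4 = 1.56e-11.
[H^+] = sqrt(Ka x [C2H5NH3+]) = sqrt(1.56e-11 x 0.09857) = 1.24e-6 M.
pH = -log(1.24e-6) = 5.91.

5.91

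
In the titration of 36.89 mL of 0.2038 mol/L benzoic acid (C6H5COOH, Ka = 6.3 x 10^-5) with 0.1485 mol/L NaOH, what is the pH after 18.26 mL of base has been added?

3.95

Initial n(C6H5COOH) = 0.2038 x 0.03689 = 0.007518 mol.
n(NaOH) added = 0.1485 x 0.01826 = 0.002712 mol, converting that many moles of C6H5COOH to C6H5COO-.
Remaining n(C6H5COOH) = 0.004807 mol; n(C6H5COO-) = 0.002712 mol.
By Henderson-Hasselbalch, pH = pKa + log([A^-]/[HA]) = 4.20 + log(0.002712/0.004807) = 4.20 + (-0.25) = 3.95.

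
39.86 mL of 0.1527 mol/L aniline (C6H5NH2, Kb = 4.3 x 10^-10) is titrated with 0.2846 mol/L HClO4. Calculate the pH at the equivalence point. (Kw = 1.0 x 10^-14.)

n(C6H5NH2) = 0.1527 x 0.03986 = 0.006087 mol; V(HClO4) at equivalence = 0.006087/0.2846 = 0.02139 L.
At equivalence the base is fully converted to C6H5NH3+; total volume = 0.06125 L, so [C6H5NH3+] = 0.006087/0.06125 = 0.09938 M.
Ka(C6H5NH3+) = Kw/Kb = 1.0e-14 / 4.3 x 10^-10 = 2.33e-5.
[H^+] = sqrt(Ka x [C6H5NH3+]) = sqrt(2.33e-5 x 0.09938) = 0.00152 M.
pH = -log(0.00152) = 2.82.

2.82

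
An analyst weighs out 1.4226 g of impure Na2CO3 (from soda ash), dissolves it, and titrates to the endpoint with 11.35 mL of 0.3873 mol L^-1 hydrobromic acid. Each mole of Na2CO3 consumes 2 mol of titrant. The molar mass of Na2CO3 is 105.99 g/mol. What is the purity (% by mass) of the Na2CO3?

16.4%

n(HBr) = 0.3873 x 0.01135 = 0.004396 mol.
n(Na2CO3) = 0.004396 / 2 = 0.002198 mol.
mass of Na2CO3 = 0.002198 x 105.99 = 0.2330 g.
% purity = 0.2330 / 1.4226 x 100 = 16.4%.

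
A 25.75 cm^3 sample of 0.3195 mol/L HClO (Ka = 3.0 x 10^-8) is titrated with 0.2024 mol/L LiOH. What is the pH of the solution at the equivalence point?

10.31

n(HClO) = 0.3195 x 0.02575 = 0.008227 mol; V(LiOH) at equivalence = 0.008227/0.2024 = 0.04065 L.
At equivalence all the acid is converted to ClO-; total volume = 0.02575 + 0.04065 = 0.06640 L, so [ClO-] = 0.008227/0.06640 = 0.1239 M.
Kb = Kw/Ka = 1.0e-14 / 3.0 x 10^-8 = 3.33e-7.
[OH^-] = sqrt(Kb x [ClO-]) = sqrt(3.33e-7 x 0.1239) = 0.000203 M.
pOH = 3.69, so pH = 14.00 - 3.69 = 10.31.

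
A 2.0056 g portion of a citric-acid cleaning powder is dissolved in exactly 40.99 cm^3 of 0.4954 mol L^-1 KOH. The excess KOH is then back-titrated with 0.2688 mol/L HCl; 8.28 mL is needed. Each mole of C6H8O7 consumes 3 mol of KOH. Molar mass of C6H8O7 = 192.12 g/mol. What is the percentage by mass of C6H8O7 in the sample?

57.7%

Total n(KOH) added = 0.4954 x 0.04099 = 0.02031 mol.
n(HCl) used = 0.2688 x 0.008280 = 0.002226 mol, which equals the excess n(KOH).
So n(KOH) consumed by the sample = 0.02031 - 0.002226 = 0.01808 mol.
n(C6H8O7) = 0.01808 / 3 = 0.006027 mol.
mass C6H8O7 = 0.006027 x 192.12 = 1.158 g, so %C6H8O7 = 1.158/2.0056 x 100 = 57.7%.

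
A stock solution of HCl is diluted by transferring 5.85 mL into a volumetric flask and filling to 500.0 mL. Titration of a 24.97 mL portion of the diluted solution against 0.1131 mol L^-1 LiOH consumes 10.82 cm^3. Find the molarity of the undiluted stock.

n(LiOH) = 0.1131 x 0.01082 = 0.001224 mol.
n(HCl) in the aliquot = 0.001224 mol.
[diluted HCl] = 0.001224 / 0.02497 = 0.04901 M.
Dilution factor = 500.0/5.850 = 85.47, so [stock] = 0.04901 x 85.47 = 4.19 M.

4.19 M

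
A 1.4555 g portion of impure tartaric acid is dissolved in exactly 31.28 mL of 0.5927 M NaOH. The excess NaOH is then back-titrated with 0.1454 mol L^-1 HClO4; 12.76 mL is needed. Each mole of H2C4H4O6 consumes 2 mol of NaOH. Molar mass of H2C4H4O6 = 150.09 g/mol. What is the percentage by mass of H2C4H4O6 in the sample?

86.0%

Total n(NaOH) added = 0.5927 x 0.03128 = 0.01854 mol.
n(HClO4) used = 0.1454 x 0.01276 = 0.001855 mol, which equals the excess n(NaOH).
So n(NaOH) consumed by the sample = 0.01854 - 0.001855 = 0.01668 mol.
n(H2C4H4O6) = 0.01668 / 2 = 0.008342 mol.
mass H2C4H4O6 = 0.008342 x 150.09 = 1.252 g, so %H2C4H4O6 = 1.252/1.4555 x 100 = 86.0%.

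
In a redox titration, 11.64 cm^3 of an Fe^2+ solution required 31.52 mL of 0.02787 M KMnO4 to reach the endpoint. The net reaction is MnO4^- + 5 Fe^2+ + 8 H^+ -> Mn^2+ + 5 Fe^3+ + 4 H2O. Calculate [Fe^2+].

0.377 M

n(KMnO4) = 0.02787 x 0.03152 = 0.0008785 mol.
From the balanced equation, 1 mol KMnO4 reacts with 5 mol Fe^2+, so n(Fe^2+) = 0.0008785 x 5/1 = 0.004392 mol.
[Fe^2+] = 0.004392 / 0.01164 L = 0.377 M.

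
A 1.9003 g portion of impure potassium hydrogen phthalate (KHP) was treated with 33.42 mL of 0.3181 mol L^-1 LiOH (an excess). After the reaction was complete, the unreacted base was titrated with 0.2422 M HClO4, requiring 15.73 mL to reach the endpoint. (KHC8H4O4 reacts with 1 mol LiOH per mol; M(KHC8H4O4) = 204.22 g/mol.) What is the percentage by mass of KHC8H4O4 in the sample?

Total n(LiOH) added = 0.3181 x 0.03342 = 0.01063 mol.
n(HClO4) used = 0.2422 x 0.01573 = 0.003810 mol, which equals the excess n(LiOH).
So n(LiOH) consumed by the sample = 0.01063 - 0.003810 = 0.006821 mol.
n(KHC8H4O4) = 0.006821 / 1 = 0.006821 mol.
mass KHC8H4O4 = 0.006821 x 204.22 = 1.393 g, so %KHC8H4O4 = 1.393/1.9003 x 100 = 73.3%.

73.3%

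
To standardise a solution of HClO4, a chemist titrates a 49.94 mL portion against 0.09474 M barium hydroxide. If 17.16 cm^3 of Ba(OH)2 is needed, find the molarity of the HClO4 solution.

n(Ba(OH)2) delivered = 0.09474 x 0.01716 = 0.001626 mol.
The reaction is 2 HClO4 + 1 Ba(OH)2, so n(HClO4) = 0.001626 x 2/1 = 0.003251 mol.
[HClO4] = 0.003251 mol / 0.04994 L = 0.0651 M.

0.0651 M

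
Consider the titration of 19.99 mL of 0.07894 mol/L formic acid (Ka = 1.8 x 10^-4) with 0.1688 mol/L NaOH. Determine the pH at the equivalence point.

8.24

n(HCOOH) = 0.07894 x 0.01999 = 0.001578 mol; V(NaOH) at equivalence = 0.001578/0.1688 = 0.009348 L.
At equivalence all the acid is converted to HCOO-; total volume = 0.01999 + 0.009348 = 0.02934 L, so [HCOO-] = 0.001578/0.02934 = 0.05379 M.
Kb = Kw/Ka = 1.0e-14 / 1.8 x 10^-4 = 5.56e-11.
[OH^-] = sqrt(Kb x [HCOO-]) = sqrt(5.56e-11 x 0.05379) = 1.73e-6 M.
pOH = 5.76, so pH = 14.00 - 5.76 = 8.24.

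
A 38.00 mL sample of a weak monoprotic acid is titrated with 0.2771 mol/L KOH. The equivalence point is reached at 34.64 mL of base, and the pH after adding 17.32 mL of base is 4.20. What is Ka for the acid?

6.3 x 10^-5

17.32 mL is half of the equivalence volume, so this is the half-equivalence point where [HA] = [A^-].
At half-equivalence pH = pKa, so pKa = 4.20.
Ka = 10^(-4.20) = 6.3 x 10^-5.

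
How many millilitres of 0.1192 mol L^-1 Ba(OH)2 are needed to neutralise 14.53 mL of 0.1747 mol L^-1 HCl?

10.6 mL

n(HCl) = 0.1747 mol/L x 0.01453 L = 0.002538 mol.
The neutralisation is 2 HCl : 1 Ba(OH)2, so n(Ba(OH)2) = 0.002538 x 1/2 = 0.001269 mol.
V(Ba(OH)2) = 0.001269 / 0.1192 = 0.01065 L = 10.6 mL.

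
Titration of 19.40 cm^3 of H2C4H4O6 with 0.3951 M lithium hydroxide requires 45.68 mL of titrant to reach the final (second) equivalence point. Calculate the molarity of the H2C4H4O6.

n(LiOH) = 0.3951 x 0.04568 = 0.01805 mol.
At the final (second) equivalence point, 2 mol OH^- react per mol H2C4H4O6, so n(H2C4H4O6) = 0.01805 / 2 = 0.009024 mol.
[H2C4H4O6] = 0.009024 / 0.01940 L = 0.465 M.

0.465 M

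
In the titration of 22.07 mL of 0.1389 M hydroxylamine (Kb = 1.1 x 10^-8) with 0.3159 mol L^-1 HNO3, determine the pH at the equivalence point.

3.53

n(NH2OH) = 0.1389 x 0.02207 = 0.003066 mol; V(HNO3) at equivalence = 0.003066/0.3159 = 0.009704 L.
At equivalence the base is fully converted to NH3OH+; total volume = 0.03177 L, so [NH3OH+] = 0.003066/0.03177 = 0.09648 M.
Ka(NH3OH+) = Kw/Kb = 1.0e-14 / 1.1 x 10^-8 = 9.09e-7.
[H^+] = sqrt(Ka x [NH3OH+]) = sqrt(9.09e-7 x 0.09648) = 0.000296 M.
pH = -log(0.000296) = 3.53.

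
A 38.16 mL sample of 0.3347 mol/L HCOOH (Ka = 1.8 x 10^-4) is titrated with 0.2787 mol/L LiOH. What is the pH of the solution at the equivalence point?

n(HCOOH) = 0.3347 x 0.03816 = 0.01277 mol; V(LiOH) at equivalence = 0.01277/0.2787 = 0.04583 L.
At equivalence all the acid is converted to HCOO-; total volume = 0.03816 + 0.04583 = 0.08399 L, so [HCOO-] = 0.01277/0.08399 = 0.1521 M.
Kb = Kw/Ka = 1.0e-14 / 1.8 x 10^-4 = 5.56e-11.
[OH^-] = sqrt(Kb x [HCOO-]) = sqrt(5.56e-11 x 0.1521) = 2.91e-6 M.
pOH = 5.54, so pH = 14.00 - 5.54 = 8.46.

8.46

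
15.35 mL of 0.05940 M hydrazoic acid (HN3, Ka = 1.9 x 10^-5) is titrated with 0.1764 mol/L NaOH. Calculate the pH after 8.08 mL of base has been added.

12.34

n(acid) = 0.05940 x 0.01535 = 0.0009118 mol; n(NaOH) added = 0.1764 x 0.008080 = 0.001425 mol.
Base is in excess by 0.001425 - 0.0009118 = 0.0005135 mol in a total volume of 0.02343 L.
[OH^-] = 0.0005135/0.02343 = 0.02192 M, so pOH = 1.66 and pH = 14.00 - 1.66 = 12.34.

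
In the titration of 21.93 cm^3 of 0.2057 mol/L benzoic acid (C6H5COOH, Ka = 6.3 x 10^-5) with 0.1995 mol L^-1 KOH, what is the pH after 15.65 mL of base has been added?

4.55

Initial n(C6H5COOH) = 0.2057 x 0.02193 = 0.004511 mol.
n(KOH) added = 0.1995 x 0.01565 = 0.003122 mol, converting that many moles of C6H5COOH to C6H5COO-.
Remaining n(C6H5COOH) = 0.001389 mol; n(C6H5COO-) = 0.003122 mol.
By Henderson-Hasselbalch, pH = pKa + log([A^-]/[HA]) = 4.20 + log(0.003122/0.001389) = 4.20 + (+0.35) = 4.55.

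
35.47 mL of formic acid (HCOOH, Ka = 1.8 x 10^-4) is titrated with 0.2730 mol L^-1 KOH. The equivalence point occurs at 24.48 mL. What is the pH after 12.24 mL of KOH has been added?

12.24 mL is exactly half the equivalence volume (24.48/2), i.e. the half-equivalence point.
There, n(HA) = n(A^-), so pH = pKa = -log(1.8 x 10^-4) = 3.74.

3.74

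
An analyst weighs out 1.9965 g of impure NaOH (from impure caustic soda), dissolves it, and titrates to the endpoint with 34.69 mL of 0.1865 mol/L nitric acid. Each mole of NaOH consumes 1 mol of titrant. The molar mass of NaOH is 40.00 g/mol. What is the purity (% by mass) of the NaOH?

13.0%

n(HNO3) = 0.1865 x 0.03469 = 0.006470 mol.
n(NaOH) = 0.006470 / 1 = 0.006470 mol.
mass of NaOH = 0.006470 x 40.00 = 0.2588 g.
% purity = 0.2588 / 1.9965 x 100 = 13.0%.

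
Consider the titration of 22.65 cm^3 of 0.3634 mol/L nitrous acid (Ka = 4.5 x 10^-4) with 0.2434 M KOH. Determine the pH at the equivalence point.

8.26

n(HNO2) = 0.3634 x 0.02265 = 0.008231 mol; V(KOH) at equivalence = 0.008231/0.2434 = 0.03382 L.
At equivalence all the acid is converted to NO2-; total volume = 0.02265 + 0.03382 = 0.05647 L, so [NO2-] = 0.008231/0.05647 = 0.1458 M.
Kb = Kw/Ka = 1.0e-14 / 4.5 x 10^-4 = 2.22e-11.
[OH^-] = sqrt(Kb x [NO2-]) = sqrt(2.22e-11 x 0.1458) = 1.80e-6 M.
pOH = 5.74, so pH = 14.00 - 5.74 = 8.26.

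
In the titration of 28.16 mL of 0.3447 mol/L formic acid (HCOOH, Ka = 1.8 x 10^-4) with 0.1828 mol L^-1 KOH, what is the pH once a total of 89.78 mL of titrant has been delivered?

12.75

n(acid) = 0.3447 x 0.02816 = 0.009707 mol; n(KOH) added = 0.1828 x 0.08978 = 0.01641 mol.
Base is in excess by 0.01641 - 0.009707 = 0.006705 mol in a total volume of 0.1179 L.
[OH^-] = 0.006705/0.1179 = 0.05685 M, so pOH = 1.25 and pH = 14.00 - 1.25 = 12.75.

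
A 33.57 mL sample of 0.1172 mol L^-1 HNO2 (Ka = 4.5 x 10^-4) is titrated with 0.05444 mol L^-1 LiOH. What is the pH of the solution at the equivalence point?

7.96

n(HNO2) = 0.1172 x 0.03357 = 0.003934 mol; V(LiOH) at equivalence = 0.003934/0.05444 = 0.07227 L.
At equivalence all the acid is converted to NO2-; total volume = 0.03357 + 0.07227 = 0.1058 L, so [NO2-] = 0.003934/0.1058 = 0.03717 M.
Kb = Kw/Ka = 1.0e-14 / 4.5 x 10^-4 = 2.22e-11.
[OH^-] = sqrt(Kb x [NO2-]) = sqrt(2.22e-11 x 0.03717) = 9.09e-7 M.
pOH = 6.04, so pH = 14.00 - 6.04 = 7.96.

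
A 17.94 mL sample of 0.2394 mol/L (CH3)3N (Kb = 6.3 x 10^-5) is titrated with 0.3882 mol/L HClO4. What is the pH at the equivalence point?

5.31

n((CH3)3N) = 0.2394 x 0.01794 = 0.004295 mol; V(HClO4) at equivalence = 0.004295/0.3882 = 0.01106 L.
At equivalence the base is fully converted to (CH3)3NH+; total volume = 0.02900 L, so [(CH3)3NH+] = 0.004295/0.02900 = 0.1481 M.
Ka((CH3)3NH+) = Kw/Kb = 1.0e-14 / 6.3 x 10^-5 = 1.59e-10.
[H^+] = sqrt(Ka x [(CH3)3NH+]) = sqrt(1.59e-10 x 0.1481) = 4.85e-6 M.
pH = -log(4.85e-6) = 5.31.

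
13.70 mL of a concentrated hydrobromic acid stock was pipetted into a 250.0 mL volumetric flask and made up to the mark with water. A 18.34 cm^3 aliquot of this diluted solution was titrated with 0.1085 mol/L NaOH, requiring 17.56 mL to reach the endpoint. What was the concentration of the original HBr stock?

1.90 M

n(NaOH) = 0.1085 x 0.01756 = 0.001905 mol.
n(HBr) in the aliquot = 0.001905 mol.
[diluted HBr] = 0.001905 / 0.01834 = 0.1039 M.
Dilution factor = 250.0/13.70 = 18.25, so [stock] = 0.1039 x 18.25 = 1.90 M.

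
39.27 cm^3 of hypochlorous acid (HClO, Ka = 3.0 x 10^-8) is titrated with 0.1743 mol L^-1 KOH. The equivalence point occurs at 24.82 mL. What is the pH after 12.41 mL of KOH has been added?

7.52

12.41 mL is exactly half the equivalence volume (24.82/2), i.e. the half-equivalence point.
There, n(HA) = n(A^-), so pH = pKa = -log(3.0 x 10^-8) = 7.52.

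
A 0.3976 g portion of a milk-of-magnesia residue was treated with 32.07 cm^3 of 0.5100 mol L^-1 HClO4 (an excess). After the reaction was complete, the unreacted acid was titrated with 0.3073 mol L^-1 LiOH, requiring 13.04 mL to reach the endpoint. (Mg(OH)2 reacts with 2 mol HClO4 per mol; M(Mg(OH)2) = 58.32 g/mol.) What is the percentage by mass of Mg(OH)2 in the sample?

Total n(HClO4) added = 0.5100 x 0.03207 = 0.01636 mol.
n(LiOH) used = 0.3073 x 0.01304 = 0.004007 mol, which equals the excess n(HClO4).
So n(HClO4) consumed by the sample = 0.01636 - 0.004007 = 0.01235 mol.
n(Mg(OH)2) = 0.01235 / 2 = 0.006174 mol.
mass Mg(OH)2 = 0.006174 x 58.32 = 0.3601 g, so %Mg(OH)2 = 0.3601/0.3976 x 100 = 90.6%.

90.6%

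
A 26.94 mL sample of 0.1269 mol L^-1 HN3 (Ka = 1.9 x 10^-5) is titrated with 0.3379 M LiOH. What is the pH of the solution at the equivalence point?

8.84

n(HN3) = 0.1269 x 0.02694 = 0.003419 mol; V(LiOH) at equivalence = 0.003419/0.3379 = 0.01012 L.
At equivalence all the acid is converted to N3-; total volume = 0.02694 + 0.01012 = 0.03706 L, so [N3-] = 0.003419/0.03706 = 0.09225 M.
Kb = Kw/Ka = 1.0e-14 / 1.9 x 10^-5 = 5.26e-10.
[OH^-] = sqrt(Kb x [N3-]) = sqrt(5.26e-10 x 0.09225) = 6.97e-6 M.
pOH = 5.16, so pH = 14.00 - 5.16 = 8.84.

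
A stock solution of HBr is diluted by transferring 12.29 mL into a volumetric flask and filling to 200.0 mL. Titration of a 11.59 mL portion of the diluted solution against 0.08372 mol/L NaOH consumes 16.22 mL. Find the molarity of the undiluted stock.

n(NaOH) = 0.08372 x 0.01622 = 0.001358 mol.
n(HBr) in the aliquot = 0.001358 mol.
[diluted HBr] = 0.001358 / 0.01159 = 0.1172 M.
Dilution factor = 200.0/12.29 = 16.27, so [stock] = 0.1172 x 16.27 = 1.91 M.

1.91 M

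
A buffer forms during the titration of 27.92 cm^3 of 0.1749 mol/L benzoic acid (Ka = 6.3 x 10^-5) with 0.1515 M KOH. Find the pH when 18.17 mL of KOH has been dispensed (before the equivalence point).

Initial n(C6H5COOH) = 0.1749 x 0.02792 = 0.004883 mol.
n(KOH) added = 0.1515 x 0.01817 = 0.002753 mol, converting that many moles of C6H5COOH to C6H5COO-.
Remaining n(C6H5COOH) = 0.002130 mol; n(C6H5COO-) = 0.002753 mol.
By Henderson-Hasselbalch, pH = pKa + log([A^-]/[HA]) = 4.20 + log(0.002753/0.002130) = 4.20 + (+0.11) = 4.31.

4.31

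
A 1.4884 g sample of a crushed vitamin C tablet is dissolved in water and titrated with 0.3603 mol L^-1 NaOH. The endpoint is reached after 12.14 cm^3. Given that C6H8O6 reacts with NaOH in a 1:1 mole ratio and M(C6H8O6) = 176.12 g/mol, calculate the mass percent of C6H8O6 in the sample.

51.8%

n(NaOH) = 0.3603 x 0.01214 = 0.004374 mol.
n(C6H8O6) = 0.004374 / 1 = 0.004374 mol.
mass of C6H8O6 = 0.004374 x 176.12 = 0.7704 g.
% purity = 0.7704 / 1.4884 x 100 = 51.8%.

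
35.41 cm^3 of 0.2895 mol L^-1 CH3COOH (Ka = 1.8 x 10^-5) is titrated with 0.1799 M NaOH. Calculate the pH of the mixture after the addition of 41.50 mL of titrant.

Initial n(CH3COOH) = 0.2895 x 0.03541 = 0.01025 mol.
n(NaOH) added = 0.1799 x 0.04150 = 0.007466 mol, converting that many moles of CH3COOH to CH3COO-.
Remaining n(CH3COOH) = 0.002785 mol; n(CH3COO-) = 0.007466 mol.
By Henderson-Hasselbalch, pH = pKa + log([A^-]/[HA]) = 4.74 + log(0.007466/0.002785) = 4.74 + (+0.43) = 5.17.

5.17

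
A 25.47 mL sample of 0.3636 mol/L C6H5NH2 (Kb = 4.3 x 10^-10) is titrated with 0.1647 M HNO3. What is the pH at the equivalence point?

2.79

n(C6H5NH2) = 0.3636 x 0.02547 = 0.009261 mol; V(HNO3) at equivalence = 0.009261/0.1647 = 0.05623 L.
At equivalence the base is fully converted to C6H5NH3+; total volume = 0.08170 L, so [C6H5NH3+] = 0.009261/0.08170 = 0.1134 M.
Ka(C6H5NH3+) = Kw/Kb = 1.0e-14 / 4.3 x 10^-10 = 2.33e-5.
[H^+] = sqrt(Ka x [C6H5NH3+]) = sqrt(2.33e-5 x 0.1134) = 0.00162 M.
pH = -log(0.00162) = 2.79.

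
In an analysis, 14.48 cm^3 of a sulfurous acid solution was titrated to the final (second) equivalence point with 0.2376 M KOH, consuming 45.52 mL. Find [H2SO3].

0.373 M

n(KOH) = 0.2376 x 0.04552 = 0.01082 mol.
At the final (second) equivalence point, 2 mol OH^- react per mol H2SO3, so n(H2SO3) = 0.01082 / 2 = 0.005408 mol.
[H2SO3] = 0.005408 / 0.01448 L = 0.373 M.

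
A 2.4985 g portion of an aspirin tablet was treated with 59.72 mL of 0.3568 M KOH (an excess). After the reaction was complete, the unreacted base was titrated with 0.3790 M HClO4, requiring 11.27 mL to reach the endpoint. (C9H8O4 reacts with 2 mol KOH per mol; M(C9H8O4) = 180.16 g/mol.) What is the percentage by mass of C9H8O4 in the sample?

Total n(KOH) added = 0.3568 x 0.05972 = 0.02131 mol.
n(HClO4) used = 0.3790 x 0.01127 = 0.004271 mol, which equals the excess n(KOH).
So n(KOH) consumed by the sample = 0.02131 - 0.004271 = 0.01704 mol.
n(C9H8O4) = 0.01704 / 2 = 0.008518 mol.
mass C9H8O4 = 0.008518 x 180.16 = 1.535 g, so %C9H8O4 = 1.535/2.4985 x 100 = 61.4%.

61.4%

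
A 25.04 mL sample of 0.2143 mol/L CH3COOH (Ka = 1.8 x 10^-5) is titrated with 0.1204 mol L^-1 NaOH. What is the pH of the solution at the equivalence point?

n(CH3COOH) = 0.2143 x 0.02504 = 0.005366 mol; V(NaOH) at equivalence = 0.005366/0.1204 = 0.04457 L.
At equivalence all the acid is converted to CH3COO-; total volume = 0.02504 + 0.04457 = 0.06961 L, so [CH3COO-] = 0.005366/0.06961 = 0.07709 M.
Kb = Kw/Ka = 1.0e-14 / 1.8 x 10^-5 = 5.56e-10.
[OH^-] = sqrt(Kb x [CH3COO-]) = sqrt(5.56e-10 x 0.07709) = 6.54e-6 M.
pOH = 5.18, so pH = 14.00 - 5.18 = 8.82.

8.82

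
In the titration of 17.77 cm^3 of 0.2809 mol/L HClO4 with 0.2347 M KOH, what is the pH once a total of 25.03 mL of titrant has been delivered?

12.31

n(acid) = 0.2809 x 0.01777 = 0.004992 mol; n(KOH) added = 0.2347 x 0.02503 = 0.005875 mol.
Base is in excess by 0.005875 - 0.004992 = 0.0008829 mol in a total volume of 0.04280 L.
[OH^-] = 0.0008829/0.04280 = 0.02063 M, so pOH = 1.69 and pH = 14.00 - 1.69 = 12.31.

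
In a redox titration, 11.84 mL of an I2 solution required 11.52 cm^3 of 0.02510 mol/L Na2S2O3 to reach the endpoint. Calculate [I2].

n(Na2S2O3) = 0.02510 x 0.01152 = 0.0002892 mol.
From the balanced equation, 2 mol Na2S2O3 reacts with 1 mol I2, so n(I2) = 0.0002892 x 1/2 = 0.0001446 mol.
[I2] = 0.0001446 / 0.01184 L = 0.0122 M.

0.0122 M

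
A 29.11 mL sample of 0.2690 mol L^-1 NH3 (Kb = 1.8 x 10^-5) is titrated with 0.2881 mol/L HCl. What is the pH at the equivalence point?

n(NH3) = 0.2690 x 0.02911 = 0.007831 mol; V(HCl) at equivalence = 0.007831/0.2881 = 0.02718 L.
At equivalence the base is fully converted to NH4+; total volume = 0.05629 L, so [NH4+] = 0.007831/0.05629 = 0.1391 M.
Ka(NH4+) = Kw/Kb = 1.0e-14 / 1.8 x 10^-5 = 5.56e-10.
[H^+] = sqrt(Ka x [NH4+]) = sqrt(5.56e-10 x 0.1391) = 8.79e-6 M.
pH = -log(8.79e-6) = 5.06.

5.06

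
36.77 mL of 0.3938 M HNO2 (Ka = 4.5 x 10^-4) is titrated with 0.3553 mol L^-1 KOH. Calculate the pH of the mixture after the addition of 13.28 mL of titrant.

3.03

Initial n(HNO2) = 0.3938 x 0.03677 = 0.01448 mol.
n(KOH) added = 0.3553 x 0.01328 = 0.004718 mol, converting that many moles of HNO2 to NO2-.
Remaining n(HNO2) = 0.009762 mol; n(NO2-) = 0.004718 mol.
By Henderson-Hasselbalch, pH = pKa + log([A^-]/[HA]) = 3.35 + log(0.004718/0.009762) = 3.35 + (-0.32) = 3.03.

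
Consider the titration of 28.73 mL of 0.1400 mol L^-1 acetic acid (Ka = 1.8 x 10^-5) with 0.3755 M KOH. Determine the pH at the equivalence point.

8.88

n(CH3COOH) = 0.1400 x 0.02873 = 0.004022 mol; V(KOH) at equivalence = 0.004022/0.3755 = 0.01071 L.
At equivalence all the acid is converted to CH3COO-; total volume = 0.02873 + 0.01071 = 0.03944 L, so [CH3COO-] = 0.004022/0.03944 = 0.1020 M.
Kb = Kw/Ka = 1.0e-14 / 1.8 x 10^-5 = 5.56e-10.
[OH^-] = sqrt(Kb x [CH3COO-]) = sqrt(5.56e-10 x 0.1020) = 7.53e-6 M.
pOH = 5.12, so pH = 14.00 - 5.12 = 8.88.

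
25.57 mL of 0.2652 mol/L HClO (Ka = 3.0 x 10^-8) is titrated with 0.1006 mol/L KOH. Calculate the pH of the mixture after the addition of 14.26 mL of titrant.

6.95

Initial n(HClO) = 0.2652 x 0.02557 = 0.006781 mol.
n(KOH) added = 0.1006 x 0.01426 = 0.001435 mol, converting that many moles of HClO to ClO-.
Remaining n(HClO) = 0.005347 mol; n(ClO-) = 0.001435 mol.
By Henderson-Hasselbalch, pH = pKa + log([A^-]/[HA]) = 7.52 + log(0.001435/0.005347) = 7.52 + (-0.57) = 6.95.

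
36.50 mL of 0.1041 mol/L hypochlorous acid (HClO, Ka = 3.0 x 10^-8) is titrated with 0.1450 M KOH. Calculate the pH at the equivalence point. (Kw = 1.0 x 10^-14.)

10.15

n(HClO) = 0.1041 x 0.03650 = 0.003800 mol; V(KOH) at equivalence = 0.003800/0.1450 = 0.02620 L.
At equivalence all the acid is converted to ClO-; total volume = 0.03650 + 0.02620 = 0.06270 L, so [ClO-] = 0.003800/0.06270 = 0.06060 M.
Kb = Kw/Ka = 1.0e-14 / 3.0 x 10^-8 = 3.33e-7.
[OH^-] = sqrt(Kb x [ClO-]) = sqrt(3.33e-7 x 0.06060) = 0.000142 M.
pOH = 3.85, so pH = 14.00 - 3.85 = 10.15.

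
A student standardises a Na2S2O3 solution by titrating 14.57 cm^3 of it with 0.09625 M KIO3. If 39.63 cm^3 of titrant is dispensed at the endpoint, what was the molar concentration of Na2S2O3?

n(KIO3) = 0.09625 x 0.03963 = 0.003814 mol.
From the balanced equation, 1 mol KIO3 reacts with 6 mol Na2S2O3, so n(Na2S2O3) = 0.003814 x 6/1 = 0.02289 mol.
[Na2S2O3] = 0.02289 / 0.01457 L = 1.57 M.

1.57 M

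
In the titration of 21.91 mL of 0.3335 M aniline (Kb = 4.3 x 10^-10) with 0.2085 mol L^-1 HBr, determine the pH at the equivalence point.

2.76

n(C6H5NH2) = 0.3335 x 0.02191 = 0.007307 mol; V(HBr) at equivalence = 0.007307/0.2085 = 0.03505 L.
At equivalence the base is fully converted to C6H5NH3+; total volume = 0.05696 L, so [C6H5NH3+] = 0.007307/0.05696 = 0.1283 M.
Ka(C6H5NH3+) = Kw/Kb = 1.0e-14 / 4.3 x 10^-10 = 2.33e-5.
[H^+] = sqrt(Ka x [C6H5NH3+]) = sqrt(2.33e-5 x 0.1283) = 0.00173 M.
pH = -log(0.00173) = 2.76.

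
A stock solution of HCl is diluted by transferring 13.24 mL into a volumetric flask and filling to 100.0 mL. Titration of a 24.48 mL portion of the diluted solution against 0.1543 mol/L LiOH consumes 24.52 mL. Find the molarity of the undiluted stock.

n(LiOH) = 0.1543 x 0.02452 = 0.003783 mol.
n(HCl) in the aliquot = 0.003783 mol.
[diluted HCl] = 0.003783 / 0.02448 = 0.1546 M.
Dilution factor = 100.0/13.24 = 7.553, so [stock] = 0.1546 x 7.553 = 1.17 M.

1.17 M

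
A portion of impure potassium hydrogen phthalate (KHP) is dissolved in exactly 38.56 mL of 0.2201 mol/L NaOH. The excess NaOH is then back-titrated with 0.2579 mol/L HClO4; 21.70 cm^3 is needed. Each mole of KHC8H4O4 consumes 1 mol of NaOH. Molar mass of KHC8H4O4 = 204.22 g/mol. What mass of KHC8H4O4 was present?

0.590 g

Total n(NaOH) added = 0.2201 x 0.03856 = 0.008487 mol.
n(HClO4) used = 0.2579 x 0.02170 = 0.005596 mol, which equals the excess n(NaOH).
So n(NaOH) consumed by the sample = 0.008487 - 0.005596 = 0.002891 mol.
n(KHC8H4O4) = 0.002891 / 1 = 0.002891 mol.
mass = 0.002891 mol x 204.22 g/mol = 0.590 g.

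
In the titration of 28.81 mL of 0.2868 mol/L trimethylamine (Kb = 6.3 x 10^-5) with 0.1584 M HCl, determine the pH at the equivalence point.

5.40

n((CH3)3N) = 0.2868 x 0.02881 = 0.008263 mol; V(HCl) at equivalence = 0.008263/0.1584 = 0.05216 L.
At equivalence the base is fully converted to (CH3)3NH+; total volume = 0.08097 L, so [(CH3)3NH+] = 0.008263/0.08097 = 0.1020 M.
Ka((CH3)3NH+) = Kw/Kb = 1.0e-14 / 6.3 x 10^-5 = 1.59e-10.
[H^+] = sqrt(Ka x [(CH3)3NH+]) = sqrt(1.59e-10 x 0.1020) = 4.02e-6 M.
pH = -log(4.02e-6) = 5.40.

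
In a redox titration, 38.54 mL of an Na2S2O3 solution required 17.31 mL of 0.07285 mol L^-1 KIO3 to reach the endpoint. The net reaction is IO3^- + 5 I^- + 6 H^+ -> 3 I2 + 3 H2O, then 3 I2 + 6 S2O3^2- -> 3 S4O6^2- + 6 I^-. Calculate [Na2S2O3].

0.196 M

n(KIO3) = 0.07285 x 0.01731 = 0.001261 mol.
From the balanced equation, 1 mol KIO3 reacts with 6 mol Na2S2O3, so n(Na2S2O3) = 0.001261 x 6/1 = 0.007566 mol.
[Na2S2O3] = 0.007566 / 0.03854 L = 0.196 M.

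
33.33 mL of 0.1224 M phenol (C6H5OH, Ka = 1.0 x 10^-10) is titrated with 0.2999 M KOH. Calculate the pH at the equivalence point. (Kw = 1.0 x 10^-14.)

11.47

n(C6H5OH) = 0.1224 x 0.03333 = 0.004080 mol; V(KOH) at equivalence = 0.004080/0.2999 = 0.01360 L.
At equivalence all the acid is converted to C6H5O-; total volume = 0.03333 + 0.01360 = 0.04693 L, so [C6H5O-] = 0.004080/0.04693 = 0.08692 M.
Kb = Kw/Ka = 1.0e-14 / 1.0 x 10^-10 = 0.000100.
[OH^-] = sqrt(Kb x [C6H5O-]) = sqrt(0.000100 x 0.08692) = 0.00295 M.
pOH = 2.53, so pH = 14.00 - 2.53 = 11.47.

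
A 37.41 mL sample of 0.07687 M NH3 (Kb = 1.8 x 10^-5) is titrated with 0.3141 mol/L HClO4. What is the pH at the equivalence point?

n(NH3) = 0.07687 x 0.03741 = 0.002876 mol; V(HClO4) at equivalence = 0.002876/0.3141 = 0.009155 L.
At equivalence the base is fully converted to NH4+; total volume = 0.04657 L, so [NH4+] = 0.002876/0.04657 = 0.06176 M.
Ka(NH4+) = Kw/Kb = 1.0e-14 / 1.8 x 10^-5 = 5.56e-10.
[H^+] = sqrt(Ka x [NH4+]) = sqrt(5.56e-10 x 0.06176) = 5.86e-6 M.
pH = -log(5.86e-6) = 5.23.

5.23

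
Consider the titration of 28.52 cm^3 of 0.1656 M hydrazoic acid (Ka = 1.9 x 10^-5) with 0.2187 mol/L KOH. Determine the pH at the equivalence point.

n(HN3) = 0.1656 x 0.02852 = 0.004723 mol; V(KOH) at equivalence = 0.004723/0.2187 = 0.02160 L.
At equivalence all the acid is converted to N3-; total volume = 0.02852 + 0.02160 = 0.05012 L, so [N3-] = 0.004723/0.05012 = 0.09424 M.
Kb = Kw/Ka = 1.0e-14 / 1.9 x 10^-5 = 5.26e-10.
[OH^-] = sqrt(Kb x [N3-]) = sqrt(5.26e-10 x 0.09424) = 7.04e-6 M.
pOH = 5.15, so pH = 14.00 - 5.15 = 8.85.

8.85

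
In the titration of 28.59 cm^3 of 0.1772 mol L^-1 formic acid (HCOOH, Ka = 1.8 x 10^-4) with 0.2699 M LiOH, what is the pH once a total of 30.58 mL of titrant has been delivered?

12.73

n(acid) = 0.1772 x 0.02859 = 0.005066 mol; n(LiOH) added = 0.2699 x 0.03058 = 0.008254 mol.
Base is in excess by 0.008254 - 0.005066 = 0.003187 mol in a total volume of 0.05917 L.
[OH^-] = 0.003187/0.05917 = 0.05387 M, so pOH = 1.27 and pH = 14.00 - 1.27 = 12.73.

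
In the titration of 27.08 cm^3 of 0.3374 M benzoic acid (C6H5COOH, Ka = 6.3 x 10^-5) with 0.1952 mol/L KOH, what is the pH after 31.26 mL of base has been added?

4.50

Initial n(C6H5COOH) = 0.3374 x 0.02708 = 0.009137 mol.
n(KOH) added = 0.1952 x 0.03126 = 0.006102 mol, converting that many moles of C6H5COOH to C6H5COO-.
Remaining n(C6H5COOH) = 0.003035 mol; n(C6H5COO-) = 0.006102 mol.
By Henderson-Hasselbalch, pH = pKa + log([A^-]/[HA]) = 4.20 + log(0.006102/0.003035) = 4.20 + (+0.30) = 4.50.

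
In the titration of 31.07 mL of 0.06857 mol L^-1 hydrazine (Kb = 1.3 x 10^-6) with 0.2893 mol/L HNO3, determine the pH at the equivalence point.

n(N2H4) = 0.06857 x 0.03107 = 0.002130 mol; V(HNO3) at equivalence = 0.002130/0.2893 = 0.007364 L.
At equivalence the base is fully converted to N2H5+; total volume = 0.03843 L, so [N2H5+] = 0.002130/0.03843 = 0.05543 M.
Ka(N2H5+) = Kw/Kb = 1.0e-14 / 1.3 x 10^-6 = 7.69e-9.
[H^+] = sqrt(Ka x [N2H5+]) = sqrt(7.69e-9 x 0.05543) = 2.06e-5 M.
pH = -log(2.06e-5) = 4.69.

4.69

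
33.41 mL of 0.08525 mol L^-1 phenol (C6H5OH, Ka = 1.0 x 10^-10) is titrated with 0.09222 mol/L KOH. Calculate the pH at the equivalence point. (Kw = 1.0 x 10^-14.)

11.32

n(C6H5OH) = 0.08525 x 0.03341 = 0.002848 mol; V(KOH) at equivalence = 0.002848/0.09222 = 0.03088 L.
At equivalence all the acid is converted to C6H5O-; total volume = 0.03341 + 0.03088 = 0.06429 L, so [C6H5O-] = 0.002848/0.06429 = 0.04430 M.
Kb = Kw/Ka = 1.0e-14 / 1.0 x 10^-10 = 0.000100.
[OH^-] = sqrt(Kb x [C6H5O-]) = sqrt(0.000100 x 0.04430) = 0.00210 M.
pOH = 2.68, so pH = 14.00 - 2.68 = 11.32.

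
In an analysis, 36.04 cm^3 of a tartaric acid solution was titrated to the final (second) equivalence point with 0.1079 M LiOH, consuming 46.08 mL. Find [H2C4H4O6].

0.0690 M

n(LiOH) = 0.1079 x 0.04608 = 0.004972 mol.
At the final (second) equivalence point, 2 mol OH^- react per mol H2C4H4O6, so n(H2C4H4O6) = 0.004972 / 2 = 0.002486 mol.
[H2C4H4O6] = 0.002486 / 0.03604 L = 0.0690 M.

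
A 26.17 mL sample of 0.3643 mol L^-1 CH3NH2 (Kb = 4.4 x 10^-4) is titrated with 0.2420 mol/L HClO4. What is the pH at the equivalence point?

n(CH3NH2) = 0.3643 x 0.02617 = 0.009534 mol; V(HClO4) at equivalence = 0.009534/0.2420 = 0.03940 L.
At equivalence the base is fully converted to CH3NH3+; total volume = 0.06557 L, so [CH3NH3+] = 0.009534/0.06557 = 0.1454 M.
Ka(CH3NH3+) = Kw/Kb = 1.0e-14 / 4.4 x 10^-4 = 2.27e-11.
[H^+] = sqrt(Ka x [CH3NH3+]) = sqrt(2.27e-11 x 0.1454) = 1.82e-6 M.
pH = -log(1.82e-6) = 5.74.

5.74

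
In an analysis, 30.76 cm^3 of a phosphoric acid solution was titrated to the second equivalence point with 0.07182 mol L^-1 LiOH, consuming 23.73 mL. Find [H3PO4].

n(LiOH) = 0.07182 x 0.02373 = 0.001704 mol.
At the second equivalence point, 2 mol OH^- react per mol H3PO4, so n(H3PO4) = 0.001704 / 2 = 0.0008521 mol.
[H3PO4] = 0.0008521 / 0.03076 L = 0.0277 M.

0.0277 M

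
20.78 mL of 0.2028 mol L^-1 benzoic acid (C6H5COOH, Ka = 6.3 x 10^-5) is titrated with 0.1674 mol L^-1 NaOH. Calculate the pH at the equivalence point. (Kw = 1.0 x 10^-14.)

n(C6H5COOH) = 0.2028 x 0.02078 = 0.004214 mol; V(NaOH) at equivalence = 0.004214/0.1674 = 0.02517 L.
At equivalence all the acid is converted to C6H5COO-; total volume = 0.02078 + 0.02517 = 0.04595 L, so [C6H5COO-] = 0.004214/0.04595 = 0.09170 M.
Kb = Kw/Ka = 1.0e-14 / 6.3 x 10^-5 = 1.59e-10.
[OH^-] = sqrt(Kb x [C6H5COO-]) = sqrt(1.59e-10 x 0.09170) = 3.82e-6 M.
pOH = 5.42, so pH = 14.00 - 5.42 = 8.58.

8.58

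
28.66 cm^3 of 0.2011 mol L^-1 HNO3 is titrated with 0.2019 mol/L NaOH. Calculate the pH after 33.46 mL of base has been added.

12.20

n(acid) = 0.2011 x 0.02866 = 0.005764 mol; n(NaOH) added = 0.2019 x 0.03346 = 0.006756 mol.
Base is in excess by 0.006756 - 0.005764 = 0.0009920 mol in a total volume of 0.06212 L.
[OH^-] = 0.0009920/0.06212 = 0.01597 M, so pOH = 1.80 and pH = 14.00 - 1.80 = 12.20.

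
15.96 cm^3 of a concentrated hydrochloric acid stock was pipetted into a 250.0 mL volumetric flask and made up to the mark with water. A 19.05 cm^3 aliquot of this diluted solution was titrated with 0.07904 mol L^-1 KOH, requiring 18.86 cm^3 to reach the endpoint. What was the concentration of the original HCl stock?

n(KOH) = 0.07904 x 0.01886 = 0.001491 mol.
n(HCl) in the aliquot = 0.001491 mol.
[diluted HCl] = 0.001491 / 0.01905 = 0.07825 M.
Dilution factor = 250.0/15.96 = 15.66, so [stock] = 0.07825 x 15.66 = 1.23 M.

1.23 M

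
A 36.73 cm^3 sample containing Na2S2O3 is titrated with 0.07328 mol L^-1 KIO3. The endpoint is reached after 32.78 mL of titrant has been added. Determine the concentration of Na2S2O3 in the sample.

0.392 M

n(KIO3) = 0.07328 x 0.03278 = 0.002402 mol.
From the balanced equation, 1 mol KIO3 reacts with 6 mol Na2S2O3, so n(Na2S2O3) = 0.002402 x 6/1 = 0.01441 mol.
[Na2S2O3] = 0.01441 / 0.03673 L = 0.392 M.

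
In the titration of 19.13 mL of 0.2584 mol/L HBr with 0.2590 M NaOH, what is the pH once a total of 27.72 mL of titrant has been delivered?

12.68

n(acid) = 0.2584 x 0.01913 = 0.004943 mol; n(NaOH) added = 0.2590 x 0.02772 = 0.007179 mol.
Base is in excess by 0.007179 - 0.004943 = 0.002236 mol in a total volume of 0.04685 L.
[OH^-] = 0.002236/0.04685 = 0.04773 M, so pOH = 1.32 and pH = 14.00 - 1.32 = 12.68.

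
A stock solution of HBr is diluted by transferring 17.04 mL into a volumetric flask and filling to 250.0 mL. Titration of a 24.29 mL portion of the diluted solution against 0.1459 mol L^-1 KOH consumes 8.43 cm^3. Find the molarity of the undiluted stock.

0.743 M

n(KOH) = 0.1459 x 0.008430 = 0.001230 mol.
n(HBr) in the aliquot = 0.001230 mol.
[diluted HBr] = 0.001230 / 0.02429 = 0.05064 M.
Dilution factor = 250.0/17.04 = 14.67, so [stock] = 0.05064 x 14.67 = 0.743 M.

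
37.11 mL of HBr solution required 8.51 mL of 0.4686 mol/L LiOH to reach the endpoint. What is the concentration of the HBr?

0.107 M

n(LiOH) delivered = 0.4686 x 0.008510 = 0.003988 mol.
For a 1:1 reaction, n(HBr) = 0.003988 mol.
[HBr] = 0.003988 mol / 0.03711 L = 0.107 M.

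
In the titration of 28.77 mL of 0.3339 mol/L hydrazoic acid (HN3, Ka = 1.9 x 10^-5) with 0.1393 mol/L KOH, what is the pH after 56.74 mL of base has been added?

Initial n(HN3) = 0.3339 x 0.02877 = 0.009606 mol.
n(KOH) added = 0.1393 x 0.05674 = 0.007904 mol, converting that many moles of HN3 to N3-.
Remaining n(HN3) = 0.001702 mol; n(N3-) = 0.007904 mol.
By Henderson-Hasselbalch, pH = pKa + log([A^-]/[HA]) = 4.72 + log(0.007904/0.001702) = 4.72 + (+0.67) = 5.39.

5.39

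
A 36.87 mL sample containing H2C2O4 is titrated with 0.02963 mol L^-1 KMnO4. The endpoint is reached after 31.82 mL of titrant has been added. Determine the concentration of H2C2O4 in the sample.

n(KMnO4) = 0.02963 x 0.03182 = 0.0009428 mol.
From the balanced equation, 2 mol KMnO4 reacts with 5 mol H2C2O4, so n(H2C2O4) = 0.0009428 x 5/2 = 0.002357 mol.
[H2C2O4] = 0.002357 / 0.03687 L = 0.0639 M.

0.0639 M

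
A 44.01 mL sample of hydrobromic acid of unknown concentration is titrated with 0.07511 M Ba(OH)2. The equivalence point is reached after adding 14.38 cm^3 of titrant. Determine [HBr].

n(Ba(OH)2) delivered = 0.07511 x 0.01438 = 0.001080 mol.
The reaction is 2 HBr + 1 Ba(OH)2, so n(HBr) = 0.001080 x 2/1 = 0.002160 mol.
[HBr] = 0.002160 mol / 0.04401 L = 0.0491 M.

0.0491 M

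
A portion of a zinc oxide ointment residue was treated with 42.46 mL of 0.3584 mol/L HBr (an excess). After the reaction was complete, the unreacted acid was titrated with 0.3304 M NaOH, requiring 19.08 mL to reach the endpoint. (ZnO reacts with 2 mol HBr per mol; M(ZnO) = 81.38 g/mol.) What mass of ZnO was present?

0.363 g

Total n(HBr) added = 0.3584 x 0.04246 = 0.01522 mol.
n(NaOH) used = 0.3304 x 0.01908 = 0.006304 mol, which equals the excess n(HBr).
So n(HBr) consumed by the sample = 0.01522 - 0.006304 = 0.008914 mol.
n(ZnO) = 0.008914 / 2 = 0.004457 mol.
mass = 0.004457 mol x 81.38 g/mol = 0.363 g.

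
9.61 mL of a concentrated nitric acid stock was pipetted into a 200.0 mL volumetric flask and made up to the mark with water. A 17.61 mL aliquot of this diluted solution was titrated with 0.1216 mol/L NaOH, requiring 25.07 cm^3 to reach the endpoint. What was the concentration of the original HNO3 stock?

n(NaOH) = 0.1216 x 0.02507 = 0.003049 mol.
n(HNO3) in the aliquot = 0.003049 mol.
[diluted HNO3] = 0.003049 / 0.01761 = 0.1731 M.
Dilution factor = 200.0/9.610 = 20.81, so [stock] = 0.1731 x 20.81 = 3.60 M.

3.60 M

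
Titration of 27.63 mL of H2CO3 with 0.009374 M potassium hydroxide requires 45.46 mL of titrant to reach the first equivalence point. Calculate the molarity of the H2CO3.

0.0154 M

n(KOH) = 0.009374 x 0.04546 = 0.0004261 mol.
At the first equivalence point, 1 mol OH^- react per mol H2CO3, so n(H2CO3) = 0.0004261 / 1 = 0.0004261 mol.
[H2CO3] = 0.0004261 / 0.02763 L = 0.0154 M.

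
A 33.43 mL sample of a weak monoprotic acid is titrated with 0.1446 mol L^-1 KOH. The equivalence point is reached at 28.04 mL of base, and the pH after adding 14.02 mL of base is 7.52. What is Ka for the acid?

3.0 x 10^-8

14.02 mL is half of the equivalence volume, so this is the half-equivalence point where [HA] = [A^-].
At half-equivalence pH = pKa, so pKa = 7.52.
Ka = 10^(-7.52) = 3.0 x 10^-8.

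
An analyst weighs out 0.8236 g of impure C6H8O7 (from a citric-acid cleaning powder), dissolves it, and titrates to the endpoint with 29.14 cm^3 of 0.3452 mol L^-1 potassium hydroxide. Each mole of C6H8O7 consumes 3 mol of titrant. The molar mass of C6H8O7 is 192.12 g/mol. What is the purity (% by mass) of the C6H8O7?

78.2%

n(KOH) = 0.3452 x 0.02914 = 0.01006 mol.
n(C6H8O7) = 0.01006 / 3 = 0.003353 mol.
mass of C6H8O7 = 0.003353 x 192.12 = 0.6442 g.
% purity = 0.6442 / 0.8236 x 100 = 78.2%.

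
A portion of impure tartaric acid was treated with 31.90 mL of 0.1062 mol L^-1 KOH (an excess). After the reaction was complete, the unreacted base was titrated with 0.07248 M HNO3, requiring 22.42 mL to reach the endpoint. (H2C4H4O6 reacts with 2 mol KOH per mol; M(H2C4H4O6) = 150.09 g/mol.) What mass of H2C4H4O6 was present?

0.132 g

Total n(KOH) added = 0.1062 x 0.03190 = 0.003388 mol.
n(HNO3) used = 0.07248 x 0.02242 = 0.001625 mol, which equals the excess n(KOH).
So n(KOH) consumed by the sample = 0.003388 - 0.001625 = 0.001763 mol.
n(H2C4H4O6) = 0.001763 / 2 = 0.0008814 mol.
mass = 0.0008814 mol x 150.09 g/mol = 0.132 g.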